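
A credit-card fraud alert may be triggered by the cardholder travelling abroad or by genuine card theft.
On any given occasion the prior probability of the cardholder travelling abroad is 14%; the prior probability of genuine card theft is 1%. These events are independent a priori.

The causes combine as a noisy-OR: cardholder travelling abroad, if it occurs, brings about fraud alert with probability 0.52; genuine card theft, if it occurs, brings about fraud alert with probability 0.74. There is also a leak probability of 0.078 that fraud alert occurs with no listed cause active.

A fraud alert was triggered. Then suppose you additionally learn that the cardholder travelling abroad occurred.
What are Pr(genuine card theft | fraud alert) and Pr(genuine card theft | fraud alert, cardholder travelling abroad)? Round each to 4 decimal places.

Pr(genuine card theft | fraud alert) ≈ 0.0514; Pr(genuine card theft | fraud alert, cardholder travelling abroad) ≈ 0.0158

Under noisy-OR, P(fraud alert | causes) = 1 − (1−0.078)·∏(1−qᵢ) over the active causes.
P(fraud alert) = 0.078·0.86·0.99 + 0.76028·0.86·0.01 + 0.55744·0.14·0.99 + 0.884934·0.14·0.01 = 0.066409 + 0.006538 + 0.077261 + 0.001239 = 0.151447
Restricting to configurations with genuine card theft present: 0.006538 + 0.001239 = 0.007777.
So P(genuine card theft | fraud alert) = 0.007777/0.151447 ≈ 0.0514.

Now also conditioning on cardholder travelling abroad=true:
P(fraud alert | cardholder travelling abroad) = 0.55744·0.99 + 0.884934·0.01 = 0.551866 + 0.008849 = 0.560715
Restricting to configurations with genuine card theft present: 0.884934·0.01 = 0.008849.
P(genuine card theft | fraud alert, cardholder travelling abroad) = 0.008849 / 0.560715 ≈ 0.0158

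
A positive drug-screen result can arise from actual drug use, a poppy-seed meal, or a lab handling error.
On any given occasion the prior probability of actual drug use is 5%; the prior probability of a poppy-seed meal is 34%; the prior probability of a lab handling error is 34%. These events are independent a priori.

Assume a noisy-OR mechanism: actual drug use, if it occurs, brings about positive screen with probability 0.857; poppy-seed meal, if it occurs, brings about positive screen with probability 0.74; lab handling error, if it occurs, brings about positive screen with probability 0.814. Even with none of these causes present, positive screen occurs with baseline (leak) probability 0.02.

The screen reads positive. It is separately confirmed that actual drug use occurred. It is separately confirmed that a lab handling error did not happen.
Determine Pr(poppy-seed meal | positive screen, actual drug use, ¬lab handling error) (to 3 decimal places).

Under noisy-OR, P(positive screen | causes) = 1 − (1−0.02)·∏(1−qᵢ) over the active causes.
By total probability over both values of poppy-seed meal:
  P(positive screen | actual drug use, ¬lab handling error) = 0.85986·0.66 + 0.963564·0.34
        = 0.567508 + 0.327612 = 0.895120
The terms with poppy-seed meal present sum to 0.327612, so
  P(poppy-seed meal | positive screen, actual drug use, ¬lab handling error) = 0.327612 / 0.895120 ≈ 0.366

Pr(poppy-seed meal | positive screen, actual drug use, ¬lab handling error) ≈ 0.366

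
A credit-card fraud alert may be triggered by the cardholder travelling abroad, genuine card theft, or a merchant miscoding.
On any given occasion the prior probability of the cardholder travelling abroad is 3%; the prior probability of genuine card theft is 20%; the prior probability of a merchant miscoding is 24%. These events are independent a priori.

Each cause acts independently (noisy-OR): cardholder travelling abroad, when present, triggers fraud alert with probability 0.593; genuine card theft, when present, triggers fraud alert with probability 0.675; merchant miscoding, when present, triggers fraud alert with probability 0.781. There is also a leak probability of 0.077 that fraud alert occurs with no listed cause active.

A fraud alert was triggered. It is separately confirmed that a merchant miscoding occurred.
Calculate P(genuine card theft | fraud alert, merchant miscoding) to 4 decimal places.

P(genuine card theft | fraud alert, merchant miscoding) ≈ 0.2259

Under noisy-OR, P(fraud alert | causes) = 1 − (1−0.077)·∏(1−qᵢ) over the active causes.
P(fraud alert | merchant miscoding) = 0.797863*0.97*0.8 + 0.934305*0.97*0.2 + 0.91773*0.03*0.8 + 0.973262*0.03*0.2 = 0.619142 + 0.181255 + 0.022026 + 0.005840 = 0.828263
Of this, 0.187095 comes from 0.181255 + 0.005840 (the genuine card theft=true cases).
P(genuine card theft | fraud alert, merchant miscoding) = 0.187095 / 0.828263 ≈ 0.2259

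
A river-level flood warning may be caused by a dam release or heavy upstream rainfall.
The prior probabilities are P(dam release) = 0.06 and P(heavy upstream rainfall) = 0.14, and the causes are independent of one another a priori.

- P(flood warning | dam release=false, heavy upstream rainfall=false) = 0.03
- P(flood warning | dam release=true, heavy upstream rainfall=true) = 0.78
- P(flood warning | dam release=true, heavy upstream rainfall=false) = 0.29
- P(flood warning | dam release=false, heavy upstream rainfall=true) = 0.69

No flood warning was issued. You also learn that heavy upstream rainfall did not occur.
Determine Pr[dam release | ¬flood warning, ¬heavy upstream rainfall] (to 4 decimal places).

Pr[dam release | ¬flood warning, ¬heavy upstream rainfall] ≈ 0.0446

Numerator (weight on configurations with dam release): 0.71·0.06 = 0.042600
Denominator P(¬flood warning | ¬heavy upstream rainfall): 0.97·0.94 + 0.71·0.06 = 0.954400
Posterior = 0.042600 / 0.954400 ≈ 0.0446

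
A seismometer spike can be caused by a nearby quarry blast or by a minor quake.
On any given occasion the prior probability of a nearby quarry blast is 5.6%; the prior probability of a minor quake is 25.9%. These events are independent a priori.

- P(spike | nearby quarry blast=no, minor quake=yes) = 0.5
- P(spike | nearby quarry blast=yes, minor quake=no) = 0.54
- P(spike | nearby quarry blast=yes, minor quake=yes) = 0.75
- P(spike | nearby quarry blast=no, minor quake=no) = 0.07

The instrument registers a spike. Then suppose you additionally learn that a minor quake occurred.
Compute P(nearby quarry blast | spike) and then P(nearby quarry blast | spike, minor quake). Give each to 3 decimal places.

For the numerator, keep only nearby quarry blast=true terms: 0.022408 + 0.010878 = 0.033286
Denominator P(spike): 0.07·0.944·0.741 + 0.5·0.944·0.259 + 0.54·0.056·0.741 + 0.75·0.056·0.259 = 0.204499
Posterior = 0.033286 / 0.204499 ≈ 0.163

Now also conditioning on minor quake=true:
P(spike | minor quake) = 0.5×0.944 + 0.75×0.056 = 0.472000 + 0.042000 = 0.514000
Restricting to configurations with nearby quarry blast present: 0.75×0.056 = 0.042000.
P(nearby quarry blast | spike, minor quake) = 0.042000 / 0.514000 ≈ 0.082
Conditioning on minor quake lowers the posterior on nearby quarry blast: the classic explaining-away effect in a common-effect structure.

P(nearby quarry blast | spike) ≈ 0.163; P(nearby quarry blast | spike, minor quake) ≈ 0.082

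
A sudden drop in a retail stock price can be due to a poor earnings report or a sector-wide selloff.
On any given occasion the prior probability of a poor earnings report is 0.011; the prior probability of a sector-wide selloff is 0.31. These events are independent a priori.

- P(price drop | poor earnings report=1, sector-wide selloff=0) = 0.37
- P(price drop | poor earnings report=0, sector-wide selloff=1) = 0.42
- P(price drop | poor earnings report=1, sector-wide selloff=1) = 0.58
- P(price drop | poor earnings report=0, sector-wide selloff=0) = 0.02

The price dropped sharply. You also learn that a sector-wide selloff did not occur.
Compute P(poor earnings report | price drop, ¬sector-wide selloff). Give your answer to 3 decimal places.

P(poor earnings report | price drop, ¬sector-wide selloff) ≈ 0.171

Numerator (weight on configurations with poor earnings report): 0.37×0.011 = 0.004070
The normalizing constant is 0.02×0.989 + 0.37×0.011 = 0.023850
Posterior = 0.004070 / 0.023850 ≈ 0.171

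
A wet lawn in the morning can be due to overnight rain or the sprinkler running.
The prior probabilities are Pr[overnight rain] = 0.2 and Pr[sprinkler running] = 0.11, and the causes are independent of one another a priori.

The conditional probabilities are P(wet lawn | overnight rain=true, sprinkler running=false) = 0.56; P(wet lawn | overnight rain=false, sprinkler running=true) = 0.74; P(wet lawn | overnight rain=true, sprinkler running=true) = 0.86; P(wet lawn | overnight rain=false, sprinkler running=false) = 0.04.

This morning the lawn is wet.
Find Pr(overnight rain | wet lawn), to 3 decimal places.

Pr(overnight rain | wet lawn) ≈ 0.559

P(wet lawn) = 0.04·0.8·0.89 + 0.74·0.8·0.11 + 0.56·0.2·0.89 + 0.86·0.2·0.11 = 0.028480 + 0.065120 + 0.099680 + 0.018920 = 0.212200
The overnight rain-present share is 0.099680 + 0.018920 = 0.118600.
P(overnight rain | wet lawn) = 0.118600 / 0.212200 ≈ 0.559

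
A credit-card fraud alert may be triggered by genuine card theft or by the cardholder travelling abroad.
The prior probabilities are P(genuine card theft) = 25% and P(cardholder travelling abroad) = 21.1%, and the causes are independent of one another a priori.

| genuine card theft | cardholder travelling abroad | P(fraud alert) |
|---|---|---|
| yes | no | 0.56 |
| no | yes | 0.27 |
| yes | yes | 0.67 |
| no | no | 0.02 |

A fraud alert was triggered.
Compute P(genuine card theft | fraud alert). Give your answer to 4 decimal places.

Sum P(fraud alert|·) weighted by the priors over the 4 (genuine card theft, cardholder travelling abroad) configurations:
  P(fraud alert) = 0.02×0.75×0.789 + 0.27×0.75×0.211 + 0.56×0.25×0.789 + 0.67×0.25×0.211
        = 0.011835 + 0.042728 + 0.110460 + 0.035342 = 0.200365
The terms with genuine card theft present sum to 0.145802, so
  P(genuine card theft | fraud alert) = 0.145802 / 0.200365 ≈ 0.7277

P(genuine card theft | fraud alert) ≈ 0.7277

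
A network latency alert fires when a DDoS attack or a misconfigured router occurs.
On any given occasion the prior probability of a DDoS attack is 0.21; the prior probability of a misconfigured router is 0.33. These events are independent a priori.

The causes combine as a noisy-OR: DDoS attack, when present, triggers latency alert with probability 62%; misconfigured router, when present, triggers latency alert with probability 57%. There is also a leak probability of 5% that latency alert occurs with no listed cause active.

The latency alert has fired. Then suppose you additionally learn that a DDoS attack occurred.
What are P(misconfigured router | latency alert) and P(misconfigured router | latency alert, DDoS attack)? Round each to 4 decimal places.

P(misconfigured router | latency alert) ≈ 0.6464; P(misconfigured router | latency alert, DDoS attack) ≈ 0.3944

Under noisy-OR, P(latency alert | causes) = 1 − (1−0.05)·∏(1−qᵢ) over the active causes.
P(latency alert) = 0.05·0.79·0.67 + 0.5915·0.79·0.33 + 0.639·0.21·0.67 + 0.84477·0.21·0.33 = 0.026465 + 0.154204 + 0.089907 + 0.058543 = 0.329119
Restricting to configurations with misconfigured router present: 0.154204 + 0.058543 = 0.212747.
P(misconfigured router | latency alert) = 0.212747 / 0.329119 ≈ 0.6464

Now also conditioning on DDoS attack=true:
Sum P(latency alert|·) weighted by the priors over both values of misconfigured router:
  P(latency alert | DDoS attack) = 0.639×0.67 + 0.84477×0.33
        = 0.428130 + 0.278774 = 0.706904
Keeping only the misconfigured router-present terms gives 0.278774, so
  P(misconfigured router | latency alert, DDoS attack) = 0.278774 / 0.706904 ≈ 0.3944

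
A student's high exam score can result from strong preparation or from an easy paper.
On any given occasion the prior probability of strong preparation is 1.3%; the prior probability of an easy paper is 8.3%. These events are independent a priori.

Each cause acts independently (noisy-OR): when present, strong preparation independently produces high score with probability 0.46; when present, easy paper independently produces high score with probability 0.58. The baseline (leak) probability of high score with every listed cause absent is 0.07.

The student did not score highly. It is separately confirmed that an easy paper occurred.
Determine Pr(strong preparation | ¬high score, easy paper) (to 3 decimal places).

Under noisy-OR, P(high score | causes) = 1 − (1−0.07)·∏(1−qᵢ) over the active causes.
P(¬high score | easy paper) = 0.3906*0.987 + 0.210924*0.013 = 0.385522 + 0.002742 = 0.388264
The strong preparation-present share is 0.210924*0.013 = 0.002742.
Hence the posterior is 0.002742/0.388264 ≈ 0.007.

Pr(strong preparation | ¬high score, easy paper) ≈ 0.007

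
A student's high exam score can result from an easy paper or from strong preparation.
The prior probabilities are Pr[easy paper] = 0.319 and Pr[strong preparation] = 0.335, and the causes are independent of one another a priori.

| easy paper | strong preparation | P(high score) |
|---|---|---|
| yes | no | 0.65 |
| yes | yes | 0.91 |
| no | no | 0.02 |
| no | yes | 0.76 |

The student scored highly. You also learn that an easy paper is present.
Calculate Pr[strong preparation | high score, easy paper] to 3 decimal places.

Weight on strong preparation=true, given the evidence: 0.91*0.335 = 0.304850
Denominator P(high score | easy paper): 0.65*0.665 + 0.91*0.335 = 0.737100
Posterior = 0.304850 / 0.737100 ≈ 0.414

Pr[strong preparation | high score, easy paper] ≈ 0.414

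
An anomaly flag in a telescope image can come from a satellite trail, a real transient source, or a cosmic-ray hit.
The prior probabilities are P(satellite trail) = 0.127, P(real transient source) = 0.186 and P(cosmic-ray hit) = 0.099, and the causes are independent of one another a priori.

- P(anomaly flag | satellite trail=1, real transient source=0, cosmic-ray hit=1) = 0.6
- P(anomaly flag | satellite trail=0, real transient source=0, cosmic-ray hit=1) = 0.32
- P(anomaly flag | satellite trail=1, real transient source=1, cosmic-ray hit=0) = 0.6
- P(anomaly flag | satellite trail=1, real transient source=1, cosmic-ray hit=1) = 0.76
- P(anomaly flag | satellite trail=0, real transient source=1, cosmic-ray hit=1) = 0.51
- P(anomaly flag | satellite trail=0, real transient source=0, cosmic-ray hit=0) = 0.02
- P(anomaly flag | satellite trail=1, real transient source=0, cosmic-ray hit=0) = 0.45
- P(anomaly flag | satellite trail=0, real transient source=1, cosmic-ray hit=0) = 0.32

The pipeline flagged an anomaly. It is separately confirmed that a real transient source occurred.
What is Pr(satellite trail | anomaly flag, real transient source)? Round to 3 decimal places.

Pr(satellite trail | anomaly flag, real transient source) ≈ 0.209

Sum P(anomaly flag|·) weighted by the priors over the 4 (satellite trail, cosmic-ray hit) configurations:
  P(anomaly flag | real transient source) = 0.32·0.873·0.901 + 0.51·0.873·0.099 + 0.6·0.127·0.901 + 0.76·0.127·0.099
        = 0.251703 + 0.044078 + 0.068656 + 0.009555 = 0.373992
Configurations with satellite trail contribute 0.078211, so
  P(satellite trail | anomaly flag, real transient source) = 0.078211 / 0.373992 ≈ 0.209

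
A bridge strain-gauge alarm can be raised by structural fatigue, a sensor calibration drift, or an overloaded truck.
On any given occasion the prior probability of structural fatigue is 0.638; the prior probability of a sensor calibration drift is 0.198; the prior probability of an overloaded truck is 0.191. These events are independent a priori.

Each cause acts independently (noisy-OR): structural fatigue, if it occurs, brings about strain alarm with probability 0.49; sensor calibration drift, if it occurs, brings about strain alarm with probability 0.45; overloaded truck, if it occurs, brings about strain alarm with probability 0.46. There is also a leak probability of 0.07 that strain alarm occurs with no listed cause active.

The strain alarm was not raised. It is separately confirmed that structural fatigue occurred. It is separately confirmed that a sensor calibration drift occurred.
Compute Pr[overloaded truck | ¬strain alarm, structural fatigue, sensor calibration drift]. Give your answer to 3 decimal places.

Under noisy-OR, P(strain alarm | causes) = 1 − (1−0.07)·∏(1−qᵢ) over the active causes.
P(¬strain alarm | structural fatigue, sensor calibration drift) = 0.260865*0.809 + 0.140867*0.191 = 0.211040 + 0.026906 = 0.237946
Of this, 0.026906 comes from 0.140867*0.191 (the overloaded truck=true cases).
P(overloaded truck | ¬strain alarm, structural fatigue, sensor calibration drift) = 0.026906 / 0.237946 ≈ 0.113

Pr[overloaded truck | ¬strain alarm, structural fatigue, sensor calibration drift] ≈ 0.113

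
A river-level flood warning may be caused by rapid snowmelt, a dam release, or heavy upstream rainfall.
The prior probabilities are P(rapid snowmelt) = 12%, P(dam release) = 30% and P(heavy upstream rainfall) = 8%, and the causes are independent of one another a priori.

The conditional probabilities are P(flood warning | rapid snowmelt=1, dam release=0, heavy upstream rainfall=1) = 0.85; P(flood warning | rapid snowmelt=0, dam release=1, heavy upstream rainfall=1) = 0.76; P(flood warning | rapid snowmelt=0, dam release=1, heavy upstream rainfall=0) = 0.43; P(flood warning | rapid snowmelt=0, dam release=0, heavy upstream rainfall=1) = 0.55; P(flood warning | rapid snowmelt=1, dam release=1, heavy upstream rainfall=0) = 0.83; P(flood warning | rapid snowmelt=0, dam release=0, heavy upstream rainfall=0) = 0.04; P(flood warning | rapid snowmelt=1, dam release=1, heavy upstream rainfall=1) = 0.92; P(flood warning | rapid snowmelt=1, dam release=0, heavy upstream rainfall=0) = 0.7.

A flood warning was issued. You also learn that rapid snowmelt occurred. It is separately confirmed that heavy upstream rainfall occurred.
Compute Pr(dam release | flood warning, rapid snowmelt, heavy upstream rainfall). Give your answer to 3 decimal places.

Pr(dam release | flood warning, rapid snowmelt, heavy upstream rainfall) ≈ 0.317

P(flood warning | rapid snowmelt, heavy upstream rainfall) = 0.85×0.7 + 0.92×0.3 = 0.595000 + 0.276000 = 0.871000
Of this, 0.276000 comes from 0.92×0.3 (the dam release=true cases).
So P(dam release | flood warning, rapid snowmelt, heavy upstream rainfall) = 0.276000/0.871000 ≈ 0.317.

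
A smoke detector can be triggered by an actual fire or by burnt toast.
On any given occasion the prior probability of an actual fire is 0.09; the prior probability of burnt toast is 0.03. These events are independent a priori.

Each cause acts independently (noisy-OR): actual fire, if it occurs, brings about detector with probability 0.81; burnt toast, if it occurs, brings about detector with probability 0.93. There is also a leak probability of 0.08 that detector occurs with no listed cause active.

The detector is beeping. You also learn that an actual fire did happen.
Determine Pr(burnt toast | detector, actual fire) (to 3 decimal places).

Pr(burnt toast | detector, actual fire) ≈ 0.036

Under noisy-OR, P(detector | causes) = 1 − (1−0.08)·∏(1−qᵢ) over the active causes.
Weight on burnt toast=true, given the evidence: 0.987764*0.03 = 0.029633
The normalizing constant is 0.8252*0.97 + 0.987764*0.03 = 0.830077
P(burnt toast | detector, actual fire) = 0.029633/0.830077 ≈ 0.036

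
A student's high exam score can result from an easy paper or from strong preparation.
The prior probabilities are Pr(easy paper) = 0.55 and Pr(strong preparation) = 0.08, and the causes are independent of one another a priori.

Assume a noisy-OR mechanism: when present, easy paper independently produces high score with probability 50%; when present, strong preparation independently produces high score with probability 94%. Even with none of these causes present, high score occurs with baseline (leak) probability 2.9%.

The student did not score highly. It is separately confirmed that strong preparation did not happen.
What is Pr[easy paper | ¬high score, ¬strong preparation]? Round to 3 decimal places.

Under noisy-OR, P(high score | causes) = 1 − (1−0.029)·∏(1−qᵢ) over the active causes.
By total probability over both values of easy paper:
  P(¬high score | ¬strong preparation) = 0.971·0.45 + 0.4855·0.55
        = 0.436950 + 0.267025 = 0.703975
Configurations with easy paper contribute 0.267025, so
  P(easy paper | ¬high score, ¬strong preparation) = 0.267025 / 0.703975 ≈ 0.379

Pr[easy paper | ¬high score, ¬strong preparation] ≈ 0.379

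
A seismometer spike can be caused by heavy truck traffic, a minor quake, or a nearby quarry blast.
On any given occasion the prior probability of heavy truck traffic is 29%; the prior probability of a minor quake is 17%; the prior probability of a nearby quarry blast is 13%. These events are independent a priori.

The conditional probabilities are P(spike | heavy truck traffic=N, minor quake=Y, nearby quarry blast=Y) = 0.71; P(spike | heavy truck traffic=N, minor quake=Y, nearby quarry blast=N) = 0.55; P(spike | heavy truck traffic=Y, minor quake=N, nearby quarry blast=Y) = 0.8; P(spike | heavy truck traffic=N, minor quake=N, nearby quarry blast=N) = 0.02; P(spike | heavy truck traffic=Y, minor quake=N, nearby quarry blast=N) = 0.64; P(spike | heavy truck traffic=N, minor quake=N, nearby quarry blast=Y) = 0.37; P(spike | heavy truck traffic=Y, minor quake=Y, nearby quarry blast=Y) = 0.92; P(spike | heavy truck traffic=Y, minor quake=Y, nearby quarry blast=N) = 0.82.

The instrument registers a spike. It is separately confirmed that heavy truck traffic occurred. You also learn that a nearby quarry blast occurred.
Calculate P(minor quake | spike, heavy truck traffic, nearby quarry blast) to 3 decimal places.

Enumerate both values of minor quake and weight by the priors:
  P(spike | heavy truck traffic, nearby quarry blast) = 0.8×0.83 + 0.92×0.17
        = 0.664000 + 0.156400 = 0.820400
Configurations with minor quake contribute 0.156400, so
  P(minor quake | spike, heavy truck traffic, nearby quarry blast) = 0.156400 / 0.820400 ≈ 0.191

P(minor quake | spike, heavy truck traffic, nearby quarry blast) ≈ 0.191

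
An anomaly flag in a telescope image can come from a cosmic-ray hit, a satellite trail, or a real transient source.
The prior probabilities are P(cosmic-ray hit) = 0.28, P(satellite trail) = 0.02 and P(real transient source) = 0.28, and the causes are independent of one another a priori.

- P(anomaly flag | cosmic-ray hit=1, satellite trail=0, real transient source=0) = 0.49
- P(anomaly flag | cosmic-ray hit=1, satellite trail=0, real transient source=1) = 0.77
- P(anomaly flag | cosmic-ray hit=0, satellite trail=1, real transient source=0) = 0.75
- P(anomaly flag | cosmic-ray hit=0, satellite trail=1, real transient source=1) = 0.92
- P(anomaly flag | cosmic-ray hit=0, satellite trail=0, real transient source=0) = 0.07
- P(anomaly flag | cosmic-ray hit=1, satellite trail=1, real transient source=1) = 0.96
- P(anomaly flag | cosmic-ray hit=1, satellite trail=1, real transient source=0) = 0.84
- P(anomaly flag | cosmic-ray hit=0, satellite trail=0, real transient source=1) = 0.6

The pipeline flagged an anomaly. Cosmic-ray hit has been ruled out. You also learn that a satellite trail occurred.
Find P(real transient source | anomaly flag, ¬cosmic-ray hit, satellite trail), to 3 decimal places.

P(anomaly flag | ¬cosmic-ray hit, satellite trail) = 0.75×0.72 + 0.92×0.28 = 0.540000 + 0.257600 = 0.797600
Of this, 0.257600 comes from 0.92×0.28 (the real transient source=true cases).
Hence the posterior is 0.257600/0.797600 ≈ 0.323.

P(real transient source | anomaly flag, ¬cosmic-ray hit, satellite trail) ≈ 0.323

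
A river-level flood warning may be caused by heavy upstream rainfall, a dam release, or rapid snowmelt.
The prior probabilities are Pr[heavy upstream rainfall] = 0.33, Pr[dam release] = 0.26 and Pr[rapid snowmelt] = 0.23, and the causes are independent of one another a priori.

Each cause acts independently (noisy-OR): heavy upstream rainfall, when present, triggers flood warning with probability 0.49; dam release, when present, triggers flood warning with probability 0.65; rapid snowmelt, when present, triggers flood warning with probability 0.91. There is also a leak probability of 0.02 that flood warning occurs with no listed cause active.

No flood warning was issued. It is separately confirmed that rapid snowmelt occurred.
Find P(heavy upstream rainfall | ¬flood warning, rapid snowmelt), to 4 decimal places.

P(heavy upstream rainfall | ¬flood warning, rapid snowmelt) ≈ 0.2008

Under noisy-OR, P(flood warning | causes) = 1 − (1−0.02)·∏(1−qᵢ) over the active causes.
Numerator (weight on configurations with heavy upstream rainfall): 0.010985 + 0.001351 = 0.012336
The normalizing constant is 0.0882·0.67·0.74 + 0.03087·0.67·0.26 + 0.044982·0.33·0.74 + 0.015744·0.33·0.26 = 0.061444
P(heavy upstream rainfall | ¬flood warning, rapid snowmelt) = 0.012336/0.061444 ≈ 0.2008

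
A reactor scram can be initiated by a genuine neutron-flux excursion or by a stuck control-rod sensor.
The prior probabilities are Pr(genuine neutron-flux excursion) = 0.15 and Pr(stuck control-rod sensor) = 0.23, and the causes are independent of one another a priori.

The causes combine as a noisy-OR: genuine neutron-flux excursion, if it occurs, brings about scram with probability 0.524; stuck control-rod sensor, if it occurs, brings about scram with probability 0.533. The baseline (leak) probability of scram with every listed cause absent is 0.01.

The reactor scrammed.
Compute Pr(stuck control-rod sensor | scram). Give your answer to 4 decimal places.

Pr(stuck control-rod sensor | scram) ≈ 0.6613

Under noisy-OR, P(scram | causes) = 1 − (1−0.01)·∏(1−qᵢ) over the active causes.
Numerator (weight on configurations with stuck control-rod sensor): 0.105114 + 0.026908 = 0.132022
The normalizing constant is 0.01*0.85*0.77 + 0.53767*0.85*0.23 + 0.52876*0.15*0.77 + 0.779931*0.15*0.23 = 0.199639
P(stuck control-rod sensor | scram) = 0.132022/0.199639 ≈ 0.6613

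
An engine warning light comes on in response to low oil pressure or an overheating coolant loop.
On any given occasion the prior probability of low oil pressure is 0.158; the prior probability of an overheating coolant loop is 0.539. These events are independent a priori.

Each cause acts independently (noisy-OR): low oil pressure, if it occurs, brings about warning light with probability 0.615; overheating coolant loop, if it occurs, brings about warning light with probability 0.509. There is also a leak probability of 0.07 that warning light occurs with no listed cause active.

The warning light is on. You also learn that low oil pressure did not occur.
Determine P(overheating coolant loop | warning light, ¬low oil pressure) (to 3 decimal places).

Under noisy-OR, P(warning light | causes) = 1 − (1−0.07)·∏(1−qᵢ) over the active causes.
By total probability over both values of overheating coolant loop:
  P(warning light | ¬low oil pressure) = 0.07×0.461 + 0.54337×0.539
        = 0.032270 + 0.292876 = 0.325146
Keeping only the overheating coolant loop-present terms gives 0.292876, so
  P(overheating coolant loop | warning light, ¬low oil pressure) = 0.292876 / 0.325146 ≈ 0.901

P(overheating coolant loop | warning light, ¬low oil pressure) ≈ 0.901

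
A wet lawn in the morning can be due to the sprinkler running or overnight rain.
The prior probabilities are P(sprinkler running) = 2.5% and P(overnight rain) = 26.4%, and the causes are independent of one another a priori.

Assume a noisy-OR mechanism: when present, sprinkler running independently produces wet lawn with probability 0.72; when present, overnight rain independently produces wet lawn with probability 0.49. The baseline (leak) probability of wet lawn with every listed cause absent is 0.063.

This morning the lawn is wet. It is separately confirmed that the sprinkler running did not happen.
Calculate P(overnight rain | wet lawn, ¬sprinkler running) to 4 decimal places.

P(overnight rain | wet lawn, ¬sprinkler running) ≈ 0.7483

Under noisy-OR, P(wet lawn | causes) = 1 − (1−0.063)·∏(1−qᵢ) over the active causes.
P(wet lawn | ¬sprinkler running) = 0.063×0.736 + 0.52213×0.264 = 0.046368 + 0.137842 = 0.184210
Restricting to configurations with overnight rain present: 0.52213×0.264 = 0.137842.
So P(overnight rain | wet lawn, ¬sprinkler running) = 0.137842/0.184210 ≈ 0.7483.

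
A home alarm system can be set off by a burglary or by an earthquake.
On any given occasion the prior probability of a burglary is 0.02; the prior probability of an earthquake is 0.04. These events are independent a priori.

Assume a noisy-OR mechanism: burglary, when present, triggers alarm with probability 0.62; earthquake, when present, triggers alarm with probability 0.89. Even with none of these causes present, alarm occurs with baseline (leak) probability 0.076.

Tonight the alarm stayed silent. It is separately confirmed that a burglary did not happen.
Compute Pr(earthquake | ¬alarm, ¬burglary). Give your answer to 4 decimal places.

Under noisy-OR, P(alarm | causes) = 1 − (1−0.076)·∏(1−qᵢ) over the active causes.
P(¬alarm | ¬burglary) = 0.924·0.96 + 0.10164·0.04 = 0.887040 + 0.004066 = 0.891106
Restricting to configurations with earthquake present: 0.10164·0.04 = 0.004066.
Hence the posterior is 0.004066/0.891106 ≈ 0.0046.

Pr(earthquake | ¬alarm, ¬burglary) ≈ 0.0046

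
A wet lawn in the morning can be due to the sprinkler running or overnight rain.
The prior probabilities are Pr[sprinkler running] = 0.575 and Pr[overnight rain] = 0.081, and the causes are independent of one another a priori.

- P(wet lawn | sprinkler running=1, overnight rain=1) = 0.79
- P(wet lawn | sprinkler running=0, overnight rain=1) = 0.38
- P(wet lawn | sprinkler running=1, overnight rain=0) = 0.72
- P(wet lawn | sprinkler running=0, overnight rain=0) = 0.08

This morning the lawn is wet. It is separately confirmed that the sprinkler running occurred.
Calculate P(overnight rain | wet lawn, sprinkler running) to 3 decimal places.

Numerator (weight on configurations with overnight rain): 0.79*0.081 = 0.063990
Denominator P(wet lawn | sprinkler running): 0.72*0.919 + 0.79*0.081 = 0.725670
P(overnight rain | wet lawn, sprinkler running) = 0.063990/0.725670 ≈ 0.088

P(overnight rain | wet lawn, sprinkler running) ≈ 0.088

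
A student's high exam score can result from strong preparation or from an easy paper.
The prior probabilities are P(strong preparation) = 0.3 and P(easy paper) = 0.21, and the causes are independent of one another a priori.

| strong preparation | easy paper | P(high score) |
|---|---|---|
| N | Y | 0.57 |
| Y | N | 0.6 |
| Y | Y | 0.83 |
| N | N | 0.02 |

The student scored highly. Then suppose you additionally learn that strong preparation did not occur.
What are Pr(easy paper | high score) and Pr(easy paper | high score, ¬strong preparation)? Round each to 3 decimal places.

Pr(easy paper | high score) ≈ 0.470; Pr(easy paper | high score, ¬strong preparation) ≈ 0.883

Numerator (weight on configurations with easy paper): 0.083790 + 0.052290 = 0.136080
Denominator P(high score): 0.02*0.7*0.79 + 0.57*0.7*0.21 + 0.6*0.3*0.79 + 0.83*0.3*0.21 = 0.289340
P(easy paper | high score) = 0.136080/0.289340 ≈ 0.470

Now also conditioning on strong preparation≠true:
Numerator (weight on configurations with easy paper): 0.57*0.21 = 0.119700
Normalizer over all consistent configurations: 0.02*0.79 + 0.57*0.21 = 0.135500
Posterior = 0.119700 / 0.135500 ≈ 0.883
With strong preparation excluded, easy paper must carry more of the explanatory weight for the high score.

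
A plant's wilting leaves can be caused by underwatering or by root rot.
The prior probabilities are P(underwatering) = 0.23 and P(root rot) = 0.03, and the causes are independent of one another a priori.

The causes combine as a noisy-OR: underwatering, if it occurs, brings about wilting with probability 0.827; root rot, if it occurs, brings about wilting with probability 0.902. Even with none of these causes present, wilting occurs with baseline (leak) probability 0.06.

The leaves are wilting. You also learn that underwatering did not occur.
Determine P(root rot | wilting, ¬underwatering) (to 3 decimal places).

P(root rot | wilting, ¬underwatering) ≈ 0.319

Under noisy-OR, P(wilting | causes) = 1 − (1−0.06)·∏(1−qᵢ) over the active causes.
Sum P(wilting|·) weighted by the priors over both values of root rot:
  P(wilting | ¬underwatering) = 0.06×0.97 + 0.90788×0.03
        = 0.058200 + 0.027236 = 0.085436
Configurations with root rot contribute 0.027236, so
  P(root rot | wilting, ¬underwatering) = 0.027236 / 0.085436 ≈ 0.319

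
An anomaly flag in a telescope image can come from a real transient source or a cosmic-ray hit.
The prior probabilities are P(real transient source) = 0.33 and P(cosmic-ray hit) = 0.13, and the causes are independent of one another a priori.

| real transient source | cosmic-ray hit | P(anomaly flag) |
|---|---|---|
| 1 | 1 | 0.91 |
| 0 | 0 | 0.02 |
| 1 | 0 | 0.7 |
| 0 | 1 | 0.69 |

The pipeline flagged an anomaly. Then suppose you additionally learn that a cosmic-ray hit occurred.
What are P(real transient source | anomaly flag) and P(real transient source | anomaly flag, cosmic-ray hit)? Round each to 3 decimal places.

P(real transient source | anomaly flag) ≈ 0.770; P(real transient source | anomaly flag, cosmic-ray hit) ≈ 0.394

P(anomaly flag) = 0.02*0.67*0.87 + 0.69*0.67*0.13 + 0.7*0.33*0.87 + 0.91*0.33*0.13 = 0.011658 + 0.060099 + 0.200970 + 0.039039 = 0.311766
Restricting to configurations with real transient source present: 0.200970 + 0.039039 = 0.240009.
Hence the posterior is 0.240009/0.311766 ≈ 0.770.

With the extra evidence:
P(anomaly flag | cosmic-ray hit) = 0.69*0.67 + 0.91*0.33 = 0.462300 + 0.300300 = 0.762600
Restricting to configurations with real transient source present: 0.91*0.33 = 0.300300.
Hence the posterior is 0.300300/0.762600 ≈ 0.394.
— cosmic-ray hit explains away the evidence for real transient source.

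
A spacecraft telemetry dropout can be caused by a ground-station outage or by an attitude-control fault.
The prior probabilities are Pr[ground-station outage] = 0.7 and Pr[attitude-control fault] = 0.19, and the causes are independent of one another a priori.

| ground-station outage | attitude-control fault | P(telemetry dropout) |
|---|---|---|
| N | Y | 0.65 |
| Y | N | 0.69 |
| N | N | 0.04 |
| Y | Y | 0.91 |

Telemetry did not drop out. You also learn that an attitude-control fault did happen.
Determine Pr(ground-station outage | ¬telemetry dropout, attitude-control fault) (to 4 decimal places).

Enumerate both values of ground-station outage and weight by the priors:
  P(¬telemetry dropout | attitude-control fault) = 0.35×0.3 + 0.09×0.7
        = 0.105000 + 0.063000 = 0.168000
Configurations with ground-station outage contribute 0.063000, so
  P(ground-station outage | ¬telemetry dropout, attitude-control fault) = 0.063000 / 0.168000 ≈ 0.3750

Pr(ground-station outage | ¬telemetry dropout, attitude-control fault) ≈ 0.3750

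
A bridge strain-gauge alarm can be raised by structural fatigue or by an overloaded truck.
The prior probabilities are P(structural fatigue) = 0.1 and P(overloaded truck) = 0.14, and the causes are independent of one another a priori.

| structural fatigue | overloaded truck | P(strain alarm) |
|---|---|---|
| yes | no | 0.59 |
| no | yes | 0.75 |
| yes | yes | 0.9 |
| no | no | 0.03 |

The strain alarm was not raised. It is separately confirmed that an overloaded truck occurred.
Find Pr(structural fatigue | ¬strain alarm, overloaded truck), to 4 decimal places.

By total probability over both values of structural fatigue:
  P(¬strain alarm | overloaded truck) = 0.25×0.9 + 0.1×0.1
        = 0.225000 + 0.010000 = 0.235000
Keeping only the structural fatigue-present terms gives 0.010000, so
  P(structural fatigue | ¬strain alarm, overloaded truck) = 0.010000 / 0.235000 ≈ 0.0426

Pr(structural fatigue | ¬strain alarm, overloaded truck) ≈ 0.0426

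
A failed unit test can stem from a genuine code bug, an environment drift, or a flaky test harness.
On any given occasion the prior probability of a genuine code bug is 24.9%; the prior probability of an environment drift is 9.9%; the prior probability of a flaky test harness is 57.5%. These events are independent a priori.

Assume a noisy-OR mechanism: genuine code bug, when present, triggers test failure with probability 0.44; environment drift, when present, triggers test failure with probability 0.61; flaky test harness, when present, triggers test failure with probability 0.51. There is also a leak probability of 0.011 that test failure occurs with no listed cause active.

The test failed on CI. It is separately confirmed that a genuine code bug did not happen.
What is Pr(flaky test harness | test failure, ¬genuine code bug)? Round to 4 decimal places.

Pr(flaky test harness | test failure, ¬genuine code bug) ≈ 0.9124

Under noisy-OR, P(test failure | causes) = 1 − (1−0.011)·∏(1−qᵢ) over the active causes.
By total probability over the 4 (environment drift, flaky test harness) configurations:
  P(test failure | ¬genuine code bug) = 0.011*0.901*0.425 + 0.51539*0.901*0.575 + 0.61429*0.099*0.425 + 0.811002*0.099*0.575
        = 0.004212 + 0.267011 + 0.025846 + 0.046166 = 0.343235
The terms with flaky test harness present sum to 0.313177, so
  P(flaky test harness | test failure, ¬genuine code bug) = 0.313177 / 0.343235 ≈ 0.9124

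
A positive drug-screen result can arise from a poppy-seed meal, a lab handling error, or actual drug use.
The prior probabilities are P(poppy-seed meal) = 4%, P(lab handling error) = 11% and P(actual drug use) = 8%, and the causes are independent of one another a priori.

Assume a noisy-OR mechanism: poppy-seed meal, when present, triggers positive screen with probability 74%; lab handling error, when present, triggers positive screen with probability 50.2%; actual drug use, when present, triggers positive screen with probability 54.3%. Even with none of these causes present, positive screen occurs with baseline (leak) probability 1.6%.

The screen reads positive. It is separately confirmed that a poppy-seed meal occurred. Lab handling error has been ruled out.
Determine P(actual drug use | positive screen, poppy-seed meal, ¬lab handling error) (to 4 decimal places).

Under noisy-OR, P(positive screen | causes) = 1 − (1−0.016)·∏(1−qᵢ) over the active causes.
For the numerator, keep only actual drug use=true terms: 0.883081×0.08 = 0.070646
Normalizer over all consistent configurations: 0.74416×0.92 + 0.883081×0.08 = 0.755273
P(actual drug use | positive screen, poppy-seed meal, ¬lab handling error) = 0.070646/0.755273 ≈ 0.0935

P(actual drug use | positive screen, poppy-seed meal, ¬lab handling error) ≈ 0.0935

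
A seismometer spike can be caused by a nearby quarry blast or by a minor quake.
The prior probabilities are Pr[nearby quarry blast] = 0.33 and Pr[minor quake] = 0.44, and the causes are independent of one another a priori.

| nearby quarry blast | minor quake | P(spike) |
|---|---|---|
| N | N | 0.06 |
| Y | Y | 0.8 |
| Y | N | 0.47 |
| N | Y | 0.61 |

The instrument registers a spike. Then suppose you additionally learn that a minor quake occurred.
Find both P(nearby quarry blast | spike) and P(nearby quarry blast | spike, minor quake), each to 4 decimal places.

By total probability over the 4 (nearby quarry blast, minor quake) configurations:
  P(spike) = 0.06×0.67×0.56 + 0.61×0.67×0.44 + 0.47×0.33×0.56 + 0.8×0.33×0.44
        = 0.022512 + 0.179828 + 0.086856 + 0.116160 = 0.405356
Keeping only the nearby quarry blast-present terms gives 0.203016, so
  P(nearby quarry blast | spike) = 0.203016 / 0.405356 ≈ 0.5008

Now condition on the additional information:
Enumerate both values of nearby quarry blast and weight by the priors:
  P(spike | minor quake) = 0.61·0.67 + 0.8·0.33
        = 0.408700 + 0.264000 = 0.672700
Configurations with nearby quarry blast contribute 0.264000, so
  P(nearby quarry blast | spike, minor quake) = 0.264000 / 0.672700 ≈ 0.3924
The drop from 0.5008 to 0.3924 is the explaining-away (discounting) effect.

P(nearby quarry blast | spike) ≈ 0.5008; P(nearby quarry blast | spike, minor quake) ≈ 0.3924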